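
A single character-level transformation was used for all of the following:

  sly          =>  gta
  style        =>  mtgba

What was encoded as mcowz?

Two steps: reverse the string, then apply a Caesar shift of +8.
Undoing it on mcowz: shift back: m−8=e, c−8=u, o−8=g, w−8=o, z−8=r → eugor; then reverse → rogue.

rogue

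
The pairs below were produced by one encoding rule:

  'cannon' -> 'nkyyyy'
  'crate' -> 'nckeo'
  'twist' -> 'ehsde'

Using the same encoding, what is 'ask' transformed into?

kdv

The shift depends on letter class: consonant c→n is +11, but vowel a→k is +10. Two shifts are in play — +10 for a/e/i/o/u, +11 for every other letter.
Applying it to ask: a(vowel)+10=k, s(cons)+11=d, k(cons)+11=v.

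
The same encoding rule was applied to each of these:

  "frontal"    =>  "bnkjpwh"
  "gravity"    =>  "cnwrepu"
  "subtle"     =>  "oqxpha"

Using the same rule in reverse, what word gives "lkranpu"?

Every letter moves 22 places later in the alphabet, wrapping around z→a.
Undoing it on lkranpu: l−22=p, k−22=o, r−22=v, a−22=e, n−22=r, p−22=t, u−22=y.

poverty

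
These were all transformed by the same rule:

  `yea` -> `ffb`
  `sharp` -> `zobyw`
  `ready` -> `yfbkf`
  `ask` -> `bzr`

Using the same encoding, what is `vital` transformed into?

cjabs

The shift depends on letter class: consonant y→f is +7, but vowel e→f is +1. Vowels shift forward by 1 and consonants shift forward by 7.
Applying it to vital: v(cons)+7=c, i(vowel)+1=j, t(cons)+7=a, a(vowel)+1=b, l(cons)+7=s.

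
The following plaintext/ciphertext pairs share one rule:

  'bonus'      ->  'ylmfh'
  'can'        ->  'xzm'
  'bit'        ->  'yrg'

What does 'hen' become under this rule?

svm

Each pair mirrors across the alphabet (b↔y, o↔l, n↔m): positions sum to 25. Letters are reflected about the middle of the alphabet (position → 25−position): Atbash.
On hen: h↔s, e↔v, n↔m.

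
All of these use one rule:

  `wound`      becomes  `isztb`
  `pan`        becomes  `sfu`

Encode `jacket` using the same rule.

The output letters match the input read backwards, each shifted +5: wound reversed is dnuow. Two steps: reverse the string, then apply a Caesar shift of +5.
On jacket: reverse → tekcaj; then shift: t+5=y, e+5=j, k+5=p, c+5=h, a+5=f, j+5=o.

yjphfo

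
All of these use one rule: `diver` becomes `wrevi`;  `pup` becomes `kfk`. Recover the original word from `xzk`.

Each pair mirrors across the alphabet (d↔w, i↔r, v↔e): positions sum to 25. This is the alphabet-reversal cipher (Atbash): a becomes z, b becomes y, etc.
Decoding xzk: x↔c, z↔a, k↔p.

cap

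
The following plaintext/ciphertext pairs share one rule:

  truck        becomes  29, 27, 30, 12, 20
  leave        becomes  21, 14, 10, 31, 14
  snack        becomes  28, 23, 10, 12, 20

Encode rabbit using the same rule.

t is letter #20 and maps to 29: an offset of 9. Each letter is replaced by its alphabet position (a=1..z=26) + 9.
Applying it to rabbit: r=18→27, a=1→10, b=2→11, b=2→11, i=9→18, t=20→29.

27, 10, 11, 11, 18, 29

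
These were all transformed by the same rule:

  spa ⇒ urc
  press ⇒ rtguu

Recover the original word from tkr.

rip

Compare letters: s→u is +2, p→r is +2, a→c is +2 — a constant shift. This is a Caesar cipher with shift 2.
Undoing it on tkr: t−2=r, k−2=i, r−2=p.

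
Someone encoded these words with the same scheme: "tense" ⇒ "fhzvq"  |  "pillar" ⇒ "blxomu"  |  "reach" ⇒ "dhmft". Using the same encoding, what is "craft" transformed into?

oumif

The shifts repeat in a cycle of length 2: positions 0,1,… shift by +12, +3, then the pattern repeats.
Applying it to craft: c+12=o, r+3=u, a+12=m, f+3=i, t+12=f.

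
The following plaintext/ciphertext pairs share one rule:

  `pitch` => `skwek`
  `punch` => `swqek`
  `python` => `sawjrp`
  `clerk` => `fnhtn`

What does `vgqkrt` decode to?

Shifts by position in pitch: pos 0: p→s (+3), pos 1: i→k (+2), pos 2: t→w (+3), pos 3: c→e (+2) — repeating every 2. A repeating key of period 2 is used — shifts +3, +2 over and over.
Decoding vgqkrt: v−3=s, g−2=e, q−3=n, k−2=i, r−3=o, t−2=r.

senior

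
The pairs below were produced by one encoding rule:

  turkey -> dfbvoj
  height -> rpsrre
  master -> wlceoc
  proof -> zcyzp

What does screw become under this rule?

Shifts by position in turkey: pos 0: t→d (+10), pos 1: u→f (+11), pos 2: r→b (+10), pos 3: k→v (+11) — repeating every 2. It's a Vigenère-style cipher with numeric key [10,11]: position i shifts by key[i mod 2].
Applying it to screw: s+10=c, c+11=n, r+10=b, e+11=p, w+10=g.

cnbpg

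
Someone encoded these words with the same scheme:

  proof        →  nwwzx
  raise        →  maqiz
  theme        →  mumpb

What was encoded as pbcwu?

The word is reversed, then every letter is shifted forward by 8.
Decoding pbcwu: shift back: p−8=h, b−8=t, c−8=u, w−8=o, u−8=m → htuom; then reverse → mouth.

mouth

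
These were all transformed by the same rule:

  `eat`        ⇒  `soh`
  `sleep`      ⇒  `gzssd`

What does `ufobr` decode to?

grand

This is a Caesar cipher with shift 14.
Decoding ufobr: u−14=g, f−14=r, o−14=a, b−14=n, r−14=d.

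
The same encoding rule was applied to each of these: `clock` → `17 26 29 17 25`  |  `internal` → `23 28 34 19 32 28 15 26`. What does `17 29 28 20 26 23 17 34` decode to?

Letters become their 1-based position plus 14 (so a→15, b→16, …).
Undoing it on 17 29 28 20 26 23 17 34: 17→(17−14)÷1=3=c, 29→(29−14)÷1=15=o, 28→(28−14)÷1=14=n, 20→(20−14)÷1=6=f, 26→(26−14)÷1=12=l, 23→(23−14)÷1=9=i, 17→(17−14)÷1=3=c, 34→(34−14)÷1=20=t.

conflict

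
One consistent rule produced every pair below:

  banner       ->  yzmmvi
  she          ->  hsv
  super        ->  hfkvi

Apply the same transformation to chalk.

xszop

Each pair mirrors across the alphabet (b↔y, a↔z, n↔m): positions sum to 25. This is the alphabet-reversal cipher (Atbash): a becomes z, b becomes y, etc.
Applying it to chalk: c↔x, h↔s, a↔z, l↔o, k↔p.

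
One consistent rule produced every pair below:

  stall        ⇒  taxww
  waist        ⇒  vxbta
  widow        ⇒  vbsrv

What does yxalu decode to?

patch

s(18)→t(19) and t(19)→a(0) fit y≡7x+23 (mod 26); the inverse of 7 mod 26 is 15. Each letter's alphabet position (a=0..z=25) is mapped through 7·x+23 mod 26 — an affine cipher.
Decoding yxalu: y(24)→15·(24−23)≡15=p; x(23)→15·(23−23)≡0=a; a(0)→15·(0−23)≡19=t; l(11)→15·(11−23)≡2=c; u(20)→15·(20−23)≡7=h (all mod 26).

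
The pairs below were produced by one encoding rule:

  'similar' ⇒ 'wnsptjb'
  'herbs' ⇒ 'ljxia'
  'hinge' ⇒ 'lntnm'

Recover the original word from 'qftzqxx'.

In similar: s→w is +4, i→n is +5, m→s is +6, i→p is +7 — the shift increases by 1 each position. Letter i (0-indexed) is shifted by i+4, so successive shifts are 4, 5, 6, ….
Decoding qftzqxx: q−4=m, f−5=a, t−6=n, z−7=s, q−8=i, x−9=o, x−10=n.

mansion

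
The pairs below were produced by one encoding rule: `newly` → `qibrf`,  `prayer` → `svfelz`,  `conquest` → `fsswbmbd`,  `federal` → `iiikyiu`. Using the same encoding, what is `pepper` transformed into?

In newly: n→q is +3, e→i is +4, w→b is +5, l→r is +6 — the shift increases by 1 each position. The shift increases by 1 at each position, starting from +3: 3, 4, 5, ….
Applying it to pepper: p+3=s, e+4=i, p+5=u, p+6=v, e+7=l, r+8=z.

siuvlz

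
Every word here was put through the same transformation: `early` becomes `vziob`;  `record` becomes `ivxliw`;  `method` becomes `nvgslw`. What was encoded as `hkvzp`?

speak

Each pair mirrors across the alphabet (e↔v, a↔z, r↔i): positions sum to 25. Each letter is replaced by its mirror in the alphabet: a↔z, b↔y, c↔x, and so on (the Atbash cipher).
Decoding hkvzp: h↔s, k↔p, v↔e, z↔a, p↔k.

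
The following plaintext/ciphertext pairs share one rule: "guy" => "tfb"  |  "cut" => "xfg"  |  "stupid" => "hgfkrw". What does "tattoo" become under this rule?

gzggll

Each pair mirrors across the alphabet (g↔t, u↔f, y↔b): positions sum to 25. Each letter is replaced by its mirror in the alphabet: a↔z, b↔y, c↔x, and so on (the Atbash cipher).
For tattoo: t↔g, a↔z, t↔g, t↔g, o↔l, o↔l.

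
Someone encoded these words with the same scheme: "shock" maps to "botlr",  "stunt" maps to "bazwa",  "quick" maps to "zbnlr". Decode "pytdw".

group

Shifts by position in shock: pos 0: s→b (+9), pos 1: h→o (+7), pos 2: o→t (+5), pos 3: c→l (+9), pos 4: k→r (+7) — repeating every 3. A repeating key of period 3 is used — shifts +9, +7, +5 over and over.
Decoding pytdw: p−9=g, y−7=r, t−5=o, d−9=u, w−7=p.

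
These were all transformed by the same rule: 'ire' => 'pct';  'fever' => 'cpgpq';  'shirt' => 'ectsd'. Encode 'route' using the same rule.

pefzc

The output letters match the input read backwards, each shifted +11: ire reversed is eri. Two steps: reverse the string, then apply a Caesar shift of +11.
On route: reverse → etuor; then shift: e+11=p, t+11=e, u+11=f, o+11=z, r+11=c.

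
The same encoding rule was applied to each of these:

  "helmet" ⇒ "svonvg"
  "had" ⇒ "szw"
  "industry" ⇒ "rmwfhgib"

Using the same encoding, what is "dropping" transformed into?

Each pair mirrors across the alphabet (h↔s, e↔v, l↔o): positions sum to 25. Letters are reflected about the middle of the alphabet (position → 25−position): Atbash.
Applying it to dropping: d↔w, r↔i, o↔l, p↔k, p↔k, i↔r, n↔m, g↔t.

wilkkrmt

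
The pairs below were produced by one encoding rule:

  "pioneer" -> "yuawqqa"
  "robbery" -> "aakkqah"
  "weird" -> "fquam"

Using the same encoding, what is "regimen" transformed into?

The rule splits by letter class: vowels +12, consonants +9.
On regimen: r(cons)+9=a, e(vowel)+12=q, g(cons)+9=p, i(vowel)+12=u, m(cons)+9=v, e(vowel)+12=q, n(cons)+9=w.

aqpuvqw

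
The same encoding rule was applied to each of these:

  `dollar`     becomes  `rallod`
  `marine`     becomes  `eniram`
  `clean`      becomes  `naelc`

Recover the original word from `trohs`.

short

The output letters match the input read backwards: dollar reversed is rallod. The word is simply reversed.
Undoing it on trohs: then reverse → short.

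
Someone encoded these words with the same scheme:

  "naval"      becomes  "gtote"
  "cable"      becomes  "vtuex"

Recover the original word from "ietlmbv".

Compare letters: n→g is +19, a→t is +19, v→o is +19 — a constant shift. Every letter moves 19 places later in the alphabet, wrapping around z→a.
Reversing it on ietlmbv: i−19=p, e−19=l, t−19=a, l−19=s, m−19=t, b−19=i, v−19=c.

plastic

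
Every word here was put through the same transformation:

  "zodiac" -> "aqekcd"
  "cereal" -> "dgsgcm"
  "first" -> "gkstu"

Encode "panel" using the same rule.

qcogm

The shift depends on letter class: consonant z→a is +1, but vowel o→q is +2. The rule splits by letter class: vowels +2, consonants +1.
On panel: p(cons)+1=q, a(vowel)+2=c, n(cons)+1=o, e(vowel)+2=g, l(cons)+1=m.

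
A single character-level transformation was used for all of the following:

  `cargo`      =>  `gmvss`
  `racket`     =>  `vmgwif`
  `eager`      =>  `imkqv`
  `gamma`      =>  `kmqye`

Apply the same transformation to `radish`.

vmhuwt

Shifts by position in cargo: pos 0: c→g (+4), pos 1: a→m (+12), pos 2: r→v (+4), pos 3: g→s (+12) — repeating every 2. The shifts repeat in a cycle of length 2: positions 0,1,… shift by +4, +12, then the pattern repeats.
For radish: r+4=v, a+12=m, d+4=h, i+12=u, s+4=w, h+12=t.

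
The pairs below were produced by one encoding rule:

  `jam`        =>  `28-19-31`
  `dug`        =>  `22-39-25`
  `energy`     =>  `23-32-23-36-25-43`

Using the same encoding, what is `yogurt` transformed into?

The number is (letter's place in the alphabet, a=1) + 18.
On yogurt: y=25→43, o=15→33, g=7→25, u=21→39, r=18→36, t=20→38.

43-33-25-39-36-38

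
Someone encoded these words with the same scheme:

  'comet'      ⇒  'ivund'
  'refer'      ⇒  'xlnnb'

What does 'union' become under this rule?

In comet: c→i is +6, o→v is +7, m→u is +8, e→n is +9 — the shift increases by 1 each position. The shift increases by 1 at each position, starting from +6: 6, 7, 8, ….
Applying it to union: u+6=a, n+7=u, i+8=q, o+9=x, n+10=x.

auqxx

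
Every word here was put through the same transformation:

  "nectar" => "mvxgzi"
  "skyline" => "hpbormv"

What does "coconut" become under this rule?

Each pair mirrors across the alphabet (n↔m, e↔v, c↔x): positions sum to 25. Letters are reflected about the middle of the alphabet (position → 25−position): Atbash.
Applying it to coconut: c↔x, o↔l, c↔x, o↔l, n↔m, u↔f, t↔g.

xlxlmfg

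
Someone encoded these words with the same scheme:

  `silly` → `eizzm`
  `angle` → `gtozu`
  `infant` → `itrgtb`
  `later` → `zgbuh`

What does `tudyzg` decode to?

nebula

Each letter's alphabet position (a=0..z=25) is mapped through 23·x+6 mod 26 — an affine cipher.
Decoding tudyzg: t(19)→17·(19−6)≡13=n; u(20)→17·(20−6)≡4=e; d(3)→17·(3−6)≡1=b; y(24)→17·(24−6)≡20=u; z(25)→17·(25−6)≡11=l; g(6)→17·(6−6)≡0=a (all mod 26).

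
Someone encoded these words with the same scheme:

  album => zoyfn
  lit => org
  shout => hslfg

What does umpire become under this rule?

Letters are reflected about the middle of the alphabet (position → 25−position): Atbash.
On umpire: u↔f, m↔n, p↔k, i↔r, r↔i, e↔v.

fnkriv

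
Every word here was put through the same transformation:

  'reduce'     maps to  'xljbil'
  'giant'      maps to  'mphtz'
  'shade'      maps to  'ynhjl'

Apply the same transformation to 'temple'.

The shift depends on letter class: consonant r→x is +6, but vowel e→l is +7. Vowels shift forward by 7 and consonants shift forward by 6.
On temple: t(cons)+6=z, e(vowel)+7=l, m(cons)+6=s, p(cons)+6=v, l(cons)+6=r, e(vowel)+7=l.

zlsvrl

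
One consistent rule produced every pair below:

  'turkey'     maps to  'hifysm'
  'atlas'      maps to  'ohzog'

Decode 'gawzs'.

smile

Compare letters: t→h is +14, u→i is +14, r→f is +14 — a constant shift. Every letter moves 14 places later in the alphabet, wrapping around z→a.
Reversing it on gawzs: g−14=s, a−14=m, w−14=i, z−14=l, s−14=e.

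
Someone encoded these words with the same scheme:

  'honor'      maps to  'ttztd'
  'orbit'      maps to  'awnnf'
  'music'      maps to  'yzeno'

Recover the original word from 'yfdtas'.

maroon

Shifts by position in honor: pos 0: h→t (+12), pos 1: o→t (+5), pos 2: n→z (+12), pos 3: o→t (+5) — repeating every 2. A repeating key of period 2 is used — shifts +12, +5 over and over.
Decoding yfdtas: y−12=m, f−5=a, d−12=r, t−5=o, a−12=o, s−5=n.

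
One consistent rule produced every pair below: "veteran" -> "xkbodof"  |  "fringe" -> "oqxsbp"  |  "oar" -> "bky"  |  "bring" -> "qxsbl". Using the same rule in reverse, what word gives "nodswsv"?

limited

The output letters match the input read backwards, each shifted +10: veteran reversed is naretev. The word is reversed, then every letter is shifted forward by 10.
Undoing it on nodswsv: shift back: n−10=d, o−10=e, d−10=t, s−10=i, w−10=m, s−10=i, v−10=l → detimil; then reverse → limited.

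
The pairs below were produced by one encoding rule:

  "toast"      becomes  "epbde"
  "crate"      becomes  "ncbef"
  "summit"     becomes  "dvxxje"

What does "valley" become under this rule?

The shift depends on letter class: consonant t→e is +11, but vowel o→p is +1. Two shifts are in play — +1 for a/e/i/o/u, +11 for every other letter.
On valley: v(cons)+11=g, a(vowel)+1=b, l(cons)+11=w, l(cons)+11=w, e(vowel)+1=f, y(cons)+11=j.

gbwwfj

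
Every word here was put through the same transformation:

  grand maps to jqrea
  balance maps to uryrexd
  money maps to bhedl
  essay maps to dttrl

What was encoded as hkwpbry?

optimal

This is an affine cipher: with a=0,…,z=25, each position x becomes (3x+17) mod 26.
Reversing it on hkwpbry: h(7)→9·(7−17)≡14=o; k(10)→9·(10−17)≡15=p; w(22)→9·(22−17)≡19=t; p(15)→9·(15−17)≡8=i; b(1)→9·(1−17)≡12=m; r(17)→9·(17−17)≡0=a; y(24)→9·(24−17)≡11=l (all mod 26).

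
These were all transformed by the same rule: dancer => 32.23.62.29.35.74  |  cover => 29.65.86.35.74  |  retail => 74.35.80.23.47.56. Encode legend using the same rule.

56.35.41.35.62.32

d(#4)→32 and a(#1)→23: differences scale by 3, so n = 3·pos + 20. Each letter becomes 3×(its alphabet position, a=1..z=26) + 20.
On legend: l=12→56, e=5→35, g=7→41, e=5→35, n=14→62, d=4→32.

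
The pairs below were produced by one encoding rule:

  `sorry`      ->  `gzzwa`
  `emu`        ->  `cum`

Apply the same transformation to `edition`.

Read the word backwards and shift each letter +8.
On edition: reverse → noitide; then shift: n+8=v, o+8=w, i+8=q, t+8=b, i+8=q, d+8=l, e+8=m.

vwqbqlm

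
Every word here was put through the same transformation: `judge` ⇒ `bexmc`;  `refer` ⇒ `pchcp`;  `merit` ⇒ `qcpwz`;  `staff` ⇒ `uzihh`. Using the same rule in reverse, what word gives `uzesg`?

Each letter's alphabet position (a=0..z=25) is mapped through 5·x+8 mod 26 — an affine cipher.
Decoding uzesg: u(20)→21·(20−8)≡18=s; z(25)→21·(25−8)≡19=t; e(4)→21·(4−8)≡20=u; s(18)→21·(18−8)≡2=c; g(6)→21·(6−8)≡10=k (all mod 26).

stuck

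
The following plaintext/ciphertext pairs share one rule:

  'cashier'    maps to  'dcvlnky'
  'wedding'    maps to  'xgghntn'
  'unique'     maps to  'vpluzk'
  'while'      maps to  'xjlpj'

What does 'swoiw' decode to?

ruler

In cashier: c→d is +1, a→c is +2, s→v is +3, h→l is +4 — the shift increases by 1 each position. The shift increases by 1 at each position, starting from +1: 1, 2, 3, ….
Undoing it on swoiw: s−1=r, w−2=u, o−3=l, i−4=e, w−5=r.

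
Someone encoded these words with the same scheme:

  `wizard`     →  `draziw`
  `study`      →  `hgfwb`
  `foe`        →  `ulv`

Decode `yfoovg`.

bullet

Each pair mirrors across the alphabet (w↔d, i↔r, z↔a): positions sum to 25. Letters are reflected about the middle of the alphabet (position → 25−position): Atbash.
Reversing it on yfoovg: y↔b, f↔u, o↔l, o↔l, v↔e, g↔t.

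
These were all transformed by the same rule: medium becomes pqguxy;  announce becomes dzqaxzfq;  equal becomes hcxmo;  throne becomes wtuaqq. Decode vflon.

Shifts by position in medium: pos 0: m→p (+3), pos 1: e→q (+12), pos 2: d→g (+3), pos 3: i→u (+12) — repeating every 2. A repeating key of period 2 is used — shifts +3, +12 over and over.
Reversing it on vflon: v−3=s, f−12=t, l−3=i, o−12=c, n−3=k.

stick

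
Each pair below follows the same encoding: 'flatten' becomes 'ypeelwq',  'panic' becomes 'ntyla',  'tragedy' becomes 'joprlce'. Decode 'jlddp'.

The output letters match the input read backwards, each shifted +11: flatten reversed is nettalf. The word is reversed, then every letter is shifted forward by 11.
Decoding jlddp: shift back: j−11=y, l−11=a, d−11=s, d−11=s, p−11=e → yasse; then reverse → essay.

essay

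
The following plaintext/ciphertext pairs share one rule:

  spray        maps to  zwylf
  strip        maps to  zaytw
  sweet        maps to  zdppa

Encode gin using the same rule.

The shift depends on letter class: consonant s→z is +7, but vowel a→l is +11. Vowels shift forward by 11 and consonants shift forward by 7.
For gin: g(cons)+7=n, i(vowel)+11=t, n(cons)+7=u.

ntu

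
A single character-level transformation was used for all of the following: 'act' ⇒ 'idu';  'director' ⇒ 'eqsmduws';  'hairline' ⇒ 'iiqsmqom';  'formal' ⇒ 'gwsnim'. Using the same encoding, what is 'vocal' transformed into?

The shift depends on letter class: consonant c→d is +1, but vowel a→i is +8. The rule splits by letter class: vowels +8, consonants +1.
Applying it to vocal: v(cons)+1=w, o(vowel)+8=w, c(cons)+1=d, a(vowel)+8=i, l(cons)+1=m.

wwdim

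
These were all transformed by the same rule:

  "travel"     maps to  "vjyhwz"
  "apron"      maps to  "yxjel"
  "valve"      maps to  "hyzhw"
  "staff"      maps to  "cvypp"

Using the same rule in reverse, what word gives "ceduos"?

sodium

Treating letters as 0–25, the rule is x ↦ 19x + 24 (mod 26).
Undoing it on ceduos: c(2)→11·(2−24)≡18=s; e(4)→11·(4−24)≡14=o; d(3)→11·(3−24)≡3=d; u(20)→11·(20−24)≡8=i; o(14)→11·(14−24)≡20=u; s(18)→11·(18−24)≡12=m (all mod 26).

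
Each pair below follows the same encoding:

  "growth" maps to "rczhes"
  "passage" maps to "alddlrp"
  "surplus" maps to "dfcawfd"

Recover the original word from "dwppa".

sleep

It's a constant shift of +11 (ROT11).
Undoing it on dwppa: d−11=s, w−11=l, p−11=e, p−11=e, a−11=p.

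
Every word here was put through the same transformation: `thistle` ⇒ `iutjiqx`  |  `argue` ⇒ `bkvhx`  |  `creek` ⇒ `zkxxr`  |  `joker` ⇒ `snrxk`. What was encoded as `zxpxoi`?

cement

t(19)→i(8) and h(7)→u(20) fit y≡25x+1 (mod 26); the inverse of 25 mod 26 is 25. Each letter's alphabet position (a=0..z=25) is mapped through 25·x+1 mod 26 — an affine cipher.
Decoding zxpxoi: z(25)→25·(25−1)≡2=c; x(23)→25·(23−1)≡4=e; p(15)→25·(15−1)≡12=m; x(23)→25·(23−1)≡4=e; o(14)→25·(14−1)≡13=n; i(8)→25·(8−1)≡19=t (all mod 26).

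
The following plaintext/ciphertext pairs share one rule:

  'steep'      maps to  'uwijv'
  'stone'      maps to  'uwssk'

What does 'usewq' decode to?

Each letter shifts forward by (position + 2), i.e. 2, 3, 4, … — the shift grows by one for each successive letter.
Undoing it on usewq: u−2=s, s−3=p, e−4=a, w−5=r, q−6=k.

spark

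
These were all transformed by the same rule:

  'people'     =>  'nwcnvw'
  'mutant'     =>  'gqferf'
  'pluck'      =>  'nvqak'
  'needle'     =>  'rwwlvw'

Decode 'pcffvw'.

bottle

p(15)→n(13) and e(4)→w(22) fit y≡11x+4 (mod 26); the inverse of 11 mod 26 is 19. This is an affine cipher: with a=0,…,z=25, each position x becomes (11x+4) mod 26.
Undoing it on pcffvw: p(15)→19·(15−4)≡1=b; c(2)→19·(2−4)≡14=o; f(5)→19·(5−4)≡19=t; f(5)→19·(5−4)≡19=t; v(21)→19·(21−4)≡11=l; w(22)→19·(22−4)≡4=e (all mod 26).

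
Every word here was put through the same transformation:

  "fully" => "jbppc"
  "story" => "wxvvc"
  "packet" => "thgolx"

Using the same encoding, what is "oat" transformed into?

The shift depends on letter class: consonant f→j is +4, but vowel u→b is +7. Vowels shift forward by 7 and consonants shift forward by 4.
Applying it to oat: o(vowel)+7=v, a(vowel)+7=h, t(cons)+4=x.

vhx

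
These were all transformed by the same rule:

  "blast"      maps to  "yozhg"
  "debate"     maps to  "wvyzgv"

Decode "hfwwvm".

Each pair mirrors across the alphabet (b↔y, l↔o, a↔z): positions sum to 25. Letters are reflected about the middle of the alphabet (position → 25−position): Atbash.
Decoding hfwwvm: h↔s, f↔u, w↔d, w↔d, v↔e, m↔n.

sudden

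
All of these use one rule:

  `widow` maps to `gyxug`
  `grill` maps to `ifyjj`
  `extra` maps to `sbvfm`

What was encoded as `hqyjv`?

w(22)→g(6) and i(8)→y(24) fit y≡21x+12 (mod 26); the inverse of 21 mod 26 is 5. Each letter's alphabet position (a=0..z=25) is mapped through 21·x+12 mod 26 — an affine cipher.
Decoding hqyjv: h(7)→5·(7−12)≡1=b; q(16)→5·(16−12)≡20=u; y(24)→5·(24−12)≡8=i; j(9)→5·(9−12)≡11=l; v(21)→5·(21−12)≡19=t (all mod 26).

built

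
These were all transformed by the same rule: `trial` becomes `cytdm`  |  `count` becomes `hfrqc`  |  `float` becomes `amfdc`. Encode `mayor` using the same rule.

bdzfy

t(19)→c(2) and r(17)→y(24) fit y≡15x+3 (mod 26); the inverse of 15 mod 26 is 7. Each letter's alphabet position (a=0..z=25) is mapped through 15·x+3 mod 26 — an affine cipher.
Applying it to mayor: m(12)→15·12+3≡1=b; a(0)→15·0+3≡3=d; y(24)→15·24+3≡25=z; o(14)→15·14+3≡5=f; r(17)→15·17+3≡24=y (all mod 26).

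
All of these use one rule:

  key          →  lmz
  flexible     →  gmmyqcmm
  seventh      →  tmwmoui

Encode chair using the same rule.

The shift depends on letter class: consonant k→l is +1, but vowel e→m is +8. The rule splits by letter class: vowels +8, consonants +1.
For chair: c(cons)+1=d, h(cons)+1=i, a(vowel)+8=i, i(vowel)+8=q, r(cons)+1=s.

diiqs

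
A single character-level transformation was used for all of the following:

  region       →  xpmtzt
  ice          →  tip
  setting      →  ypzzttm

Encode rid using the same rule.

xtj

The shift depends on letter class: consonant r→x is +6, but vowel e→p is +11. The rule splits by letter class: vowels +11, consonants +6.
For rid: r(cons)+6=x, i(vowel)+11=t, d(cons)+6=j.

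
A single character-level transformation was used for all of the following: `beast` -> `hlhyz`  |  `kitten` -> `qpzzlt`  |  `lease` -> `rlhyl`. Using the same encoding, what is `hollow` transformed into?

nvrrvc

The shift depends on letter class: consonant b→h is +6, but vowel e→l is +7. The rule splits by letter class: vowels +7, consonants +6.
For hollow: h(cons)+6=n, o(vowel)+7=v, l(cons)+6=r, l(cons)+6=r, o(vowel)+7=v, w(cons)+6=c.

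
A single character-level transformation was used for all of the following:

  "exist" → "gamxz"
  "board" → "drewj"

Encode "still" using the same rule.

In exist: e→g is +2, x→a is +3, i→m is +4, s→x is +5 — the shift increases by 1 each position. Each letter shifts forward by (position + 2), i.e. 2, 3, 4, … — the shift grows by one for each successive letter.
For still: s+2=u, t+3=w, i+4=m, l+5=q, l+6=r.

uwmqr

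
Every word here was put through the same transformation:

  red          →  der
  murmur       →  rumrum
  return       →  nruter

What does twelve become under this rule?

The output letters match the input read backwards: red reversed is der. It's just the letters in reverse order.
On twelve: reverse → evlewt.

evlewt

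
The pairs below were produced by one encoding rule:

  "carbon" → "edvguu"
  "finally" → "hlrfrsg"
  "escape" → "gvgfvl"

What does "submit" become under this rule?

The shift increases by 1 at each position, starting from +2: 2, 3, 4, ….
Applying it to submit: s+2=u, u+3=x, b+4=f, m+5=r, i+6=o, t+7=a.

uxfroa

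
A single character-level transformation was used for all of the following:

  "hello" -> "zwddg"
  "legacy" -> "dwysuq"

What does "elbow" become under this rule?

Compare letters: h→z is +18, e→w is +18, l→d is +18 — a constant shift. Every letter moves 18 places later in the alphabet, wrapping around z→a.
On elbow: e+18=w, l+18=d, b+18=t, o+18=g, w+18=o.

wdtgo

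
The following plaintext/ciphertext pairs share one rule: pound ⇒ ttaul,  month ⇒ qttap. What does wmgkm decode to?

In pound: p→t is +4, o→t is +5, u→a is +6, n→u is +7 — the shift increases by 1 each position. The shift increases by 1 at each position, starting from +4: 4, 5, 6, ….
Undoing it on wmgkm: w−4=s, m−5=h, g−6=a, k−7=d, m−8=e.

shade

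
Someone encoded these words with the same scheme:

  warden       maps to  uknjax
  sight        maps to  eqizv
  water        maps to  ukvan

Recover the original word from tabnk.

zebra

w(22)→u(20) and a(0)→k(10) fit y≡17x+10 (mod 26); the inverse of 17 mod 26 is 23. Treating letters as 0–25, the rule is x ↦ 17x + 10 (mod 26).
Undoing it on tabnk: t(19)→23·(19−10)≡25=z; a(0)→23·(0−10)≡4=e; b(1)→23·(1−10)≡1=b; n(13)→23·(13−10)≡17=r; k(10)→23·(10−10)≡0=a (all mod 26).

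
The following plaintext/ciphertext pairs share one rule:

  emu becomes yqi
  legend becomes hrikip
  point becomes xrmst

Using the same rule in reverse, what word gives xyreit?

The output letters match the input read backwards, each shifted +4: emu reversed is ume. Two steps: reverse the string, then apply a Caesar shift of +4.
Decoding xyreit: shift back: x−4=t, y−4=u, r−4=n, e−4=a, i−4=e, t−4=p → tunaep; then reverse → peanut.

peanut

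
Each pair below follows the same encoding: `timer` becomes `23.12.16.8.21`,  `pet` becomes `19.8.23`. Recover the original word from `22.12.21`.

t is letter #20 and maps to 23: an offset of 3. Each letter is replaced by its alphabet position (a=1..z=26) + 3.
Decoding 22.12.21: 22→(22−3)÷1=19=s, 12→(12−3)÷1=9=i, 21→(21−3)÷1=18=r.

sir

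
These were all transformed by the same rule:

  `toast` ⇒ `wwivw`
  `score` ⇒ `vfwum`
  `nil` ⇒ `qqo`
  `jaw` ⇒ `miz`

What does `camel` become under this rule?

fipmo

The shift depends on letter class: consonant t→w is +3, but vowel o→w is +8. The rule splits by letter class: vowels +8, consonants +3.
On camel: c(cons)+3=f, a(vowel)+8=i, m(cons)+3=p, e(vowel)+8=m, l(cons)+3=o.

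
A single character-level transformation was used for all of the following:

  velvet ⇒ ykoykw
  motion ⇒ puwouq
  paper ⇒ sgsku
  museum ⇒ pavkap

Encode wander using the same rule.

The shift depends on letter class: consonant v→y is +3, but vowel e→k is +6. The rule splits by letter class: vowels +6, consonants +3.
For wander: w(cons)+3=z, a(vowel)+6=g, n(cons)+3=q, d(cons)+3=g, e(vowel)+6=k, r(cons)+3=u.

zgqgku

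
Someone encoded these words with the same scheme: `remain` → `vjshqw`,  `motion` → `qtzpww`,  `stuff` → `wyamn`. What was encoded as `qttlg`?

money

Each letter shifts forward by (position + 4), i.e. 4, 5, 6, … — the shift grows by one for each successive letter.
Decoding qttlg: q−4=m, t−5=o, t−6=n, l−7=e, g−8=y.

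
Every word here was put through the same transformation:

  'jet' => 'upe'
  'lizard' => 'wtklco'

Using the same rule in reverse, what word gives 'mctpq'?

Each letter is shifted forward by 11 in the alphabet (a Caesar shift of +11).
Reversing it on mctpq: m−11=b, c−11=r, t−11=i, p−11=e, q−11=f.

brief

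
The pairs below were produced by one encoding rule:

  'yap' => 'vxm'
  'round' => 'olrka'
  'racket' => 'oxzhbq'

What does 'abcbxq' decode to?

defeat

Compare letters: y→v is +23, a→x is +23, p→m is +23 — a constant shift. It's a constant shift of +23 (ROT23).
Reversing it on abcbxq: a−23=d, b−23=e, c−23=f, b−23=e, x−23=a, q−23=t.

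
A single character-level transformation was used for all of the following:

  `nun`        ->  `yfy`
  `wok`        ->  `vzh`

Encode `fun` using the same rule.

yfq

The output letters match the input read backwards, each shifted +11: nun reversed is nun. Two steps: reverse the string, then apply a Caesar shift of +11.
For fun: reverse → nuf; then shift: n+11=y, u+11=f, f+11=q.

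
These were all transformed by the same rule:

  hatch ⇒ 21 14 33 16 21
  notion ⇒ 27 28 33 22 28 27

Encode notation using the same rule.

h is letter #8 and maps to 21: an offset of 13. Each letter is replaced by its alphabet position (a=1..z=26) + 13.
Applying it to notation: n=14→27, o=15→28, t=20→33, a=1→14, t=20→33, i=9→22, o=15→28, n=14→27.

27 28 33 14 33 22 28 27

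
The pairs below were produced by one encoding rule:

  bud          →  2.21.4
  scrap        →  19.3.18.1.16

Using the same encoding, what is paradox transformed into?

16.1.18.1.4.15.24

b is letter #2 and maps to 2: an offset of 0. Letters become their 1-indexed alphabet positions: a=1 … z=26.
On paradox: p=16→16, a=1→1, r=18→18, a=1→1, d=4→4, o=15→15, x=24→24.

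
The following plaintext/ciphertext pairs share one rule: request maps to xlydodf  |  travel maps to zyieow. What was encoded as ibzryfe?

In request: r→x is +6, e→l is +7, q→y is +8, u→d is +9 — the shift increases by 1 each position. Each letter shifts forward by (position + 6), i.e. 6, 7, 8, … — the shift grows by one for each successive letter.
Reversing it on ibzryfe: i−6=c, b−7=u, z−8=r, r−9=i, y−10=o, f−11=u, e−12=s.

curious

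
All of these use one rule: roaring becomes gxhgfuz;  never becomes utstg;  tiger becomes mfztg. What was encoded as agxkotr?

r(17)→g(6) and o(14)→x(23) fit y≡3x+7 (mod 26); the inverse of 3 mod 26 is 9. Treating letters as 0–25, the rule is x ↦ 3x + 7 (mod 26).
Undoing it on agxkotr: a(0)→9·(0−7)≡15=p; g(6)→9·(6−7)≡17=r; x(23)→9·(23−7)≡14=o; k(10)→9·(10−7)≡1=b; o(14)→9·(14−7)≡11=l; t(19)→9·(19−7)≡4=e; r(17)→9·(17−7)≡12=m (all mod 26).

problem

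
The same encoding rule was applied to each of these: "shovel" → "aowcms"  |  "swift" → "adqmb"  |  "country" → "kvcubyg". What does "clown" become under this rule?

kswdv

Shifts by position in shovel: pos 0: s→a (+8), pos 1: h→o (+7), pos 2: o→w (+8), pos 3: v→c (+7) — repeating every 2. The shifts repeat in a cycle of length 2: positions 0,1,… shift by +8, +7, then the pattern repeats.
Applying it to clown: c+8=k, l+7=s, o+8=w, w+7=d, n+8=v.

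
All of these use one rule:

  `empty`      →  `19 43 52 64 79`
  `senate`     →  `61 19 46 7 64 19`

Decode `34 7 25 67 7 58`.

jaguar

e(#5)→19 and m(#13)→43: differences scale by 3, so n = 3·pos + 4. Each letter becomes 3×(its alphabet position, a=1..z=26) + 4.
Reversing it on 34 7 25 67 7 58: 34→(34−4)÷3=10=j, 7→(7−4)÷3=1=a, 25→(25−4)÷3=7=g, 67→(67−4)÷3=21=u, 7→(7−4)÷3=1=a, 58→(58−4)÷3=18=r.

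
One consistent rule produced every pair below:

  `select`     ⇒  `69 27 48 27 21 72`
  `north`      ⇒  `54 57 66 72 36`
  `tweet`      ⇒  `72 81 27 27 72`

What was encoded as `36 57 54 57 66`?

Each letter becomes 3×(its alphabet position, a=1..z=26) + 12.
Undoing it on 36 57 54 57 66: 36→(36−12)÷3=8=h, 57→(57−12)÷3=15=o, 54→(54−12)÷3=14=n, 57→(57−12)÷3=15=o, 66→(66−12)÷3=18=r.

honor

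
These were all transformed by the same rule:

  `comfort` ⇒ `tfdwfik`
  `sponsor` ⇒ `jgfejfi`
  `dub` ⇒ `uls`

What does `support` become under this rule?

It's a constant shift of +17 (ROT17).
Applying it to support: s+17=j, u+17=l, p+17=g, p+17=g, o+17=f, r+17=i, t+17=k.

jlggfik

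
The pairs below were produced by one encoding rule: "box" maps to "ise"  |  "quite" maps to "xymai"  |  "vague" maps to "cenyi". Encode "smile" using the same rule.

The shift depends on letter class: consonant b→i is +7, but vowel o→s is +4. Vowels shift forward by 4 and consonants shift forward by 7.
Applying it to smile: s(cons)+7=z, m(cons)+7=t, i(vowel)+4=m, l(cons)+7=s, e(vowel)+4=i.

ztmsi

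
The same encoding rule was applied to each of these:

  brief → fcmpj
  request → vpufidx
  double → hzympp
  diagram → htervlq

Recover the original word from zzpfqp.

volume

It's a Vigenère-style cipher with numeric key [4,11]: position i shifts by key[i mod 2].
Decoding zzpfqp: z−4=v, z−11=o, p−4=l, f−11=u, q−4=m, p−11=e.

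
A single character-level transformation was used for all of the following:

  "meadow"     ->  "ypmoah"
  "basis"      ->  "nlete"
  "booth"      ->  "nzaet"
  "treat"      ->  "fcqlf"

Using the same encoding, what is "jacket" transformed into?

vlovqe

Shifts by position in meadow: pos 0: m→y (+12), pos 1: e→p (+11), pos 2: a→m (+12), pos 3: d→o (+11) — repeating every 2. It's a Vigenère-style cipher with numeric key [12,11]: position i shifts by key[i mod 2].
On jacket: j+12=v, a+11=l, c+12=o, k+11=v, e+12=q, t+11=e.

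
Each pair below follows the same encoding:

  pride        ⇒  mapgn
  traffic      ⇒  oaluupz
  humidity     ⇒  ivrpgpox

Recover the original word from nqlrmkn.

Each letter's alphabet position (a=0..z=25) is mapped through 7·x+11 mod 26 — an affine cipher.
Decoding nqlrmkn: n(13)→15·(13−11)≡4=e; q(16)→15·(16−11)≡23=x; l(11)→15·(11−11)≡0=a; r(17)→15·(17−11)≡12=m; m(12)→15·(12−11)≡15=p; k(10)→15·(10−11)≡11=l; n(13)→15·(13−11)≡4=e (all mod 26).

example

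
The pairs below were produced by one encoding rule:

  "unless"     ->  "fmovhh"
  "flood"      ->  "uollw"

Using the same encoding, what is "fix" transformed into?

urc

This is the alphabet-reversal cipher (Atbash): a becomes z, b becomes y, etc.
On fix: f↔u, i↔r, x↔c.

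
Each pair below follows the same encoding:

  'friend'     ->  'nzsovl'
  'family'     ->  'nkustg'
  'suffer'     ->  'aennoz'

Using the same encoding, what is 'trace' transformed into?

Vowels shift forward by 10 and consonants shift forward by 8.
Applying it to trace: t(cons)+8=b, r(cons)+8=z, a(vowel)+10=k, c(cons)+8=k, e(vowel)+10=o.

bzkko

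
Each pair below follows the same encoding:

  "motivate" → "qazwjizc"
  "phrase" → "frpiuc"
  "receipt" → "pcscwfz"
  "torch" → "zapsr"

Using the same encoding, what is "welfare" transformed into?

Each letter's alphabet position (a=0..z=25) is mapped through 5·x+8 mod 26 — an affine cipher.
Applying it to welfare: w(22)→5·22+8≡14=o; e(4)→5·4+8≡2=c; l(11)→5·11+8≡11=l; f(5)→5·5+8≡7=h; a(0)→5·0+8≡8=i; r(17)→5·17+8≡15=p; e(4)→5·4+8≡2=c (all mod 26).

oclhipc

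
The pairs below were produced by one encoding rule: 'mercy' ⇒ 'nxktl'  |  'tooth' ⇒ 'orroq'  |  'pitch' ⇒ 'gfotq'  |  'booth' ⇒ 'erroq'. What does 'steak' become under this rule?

Treating letters as 0–25, the rule is x ↦ 15x + 15 (mod 26).
On steak: s(18)→15·18+15≡25=z; t(19)→15·19+15≡14=o; e(4)→15·4+15≡23=x; a(0)→15·0+15≡15=p; k(10)→15·10+15≡9=j (all mod 26).

zoxpj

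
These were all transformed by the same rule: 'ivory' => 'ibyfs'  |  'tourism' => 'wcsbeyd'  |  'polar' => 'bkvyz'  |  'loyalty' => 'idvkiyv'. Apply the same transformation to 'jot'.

dyt

The output letters match the input read backwards, each shifted +10: ivory reversed is yrovi. Read the word backwards and shift each letter +10.
On jot: reverse → toj; then shift: t+10=d, o+10=y, j+10=t.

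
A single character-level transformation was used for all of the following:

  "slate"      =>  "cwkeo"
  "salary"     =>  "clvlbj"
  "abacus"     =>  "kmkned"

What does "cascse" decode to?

spirit

Shifts by position in slate: pos 0: s→c (+10), pos 1: l→w (+11), pos 2: a→k (+10), pos 3: t→e (+11) — repeating every 2. It's a Vigenère-style cipher with numeric key [10,11]: position i shifts by key[i mod 2].
Undoing it on cascse: c−10=s, a−11=p, s−10=i, c−11=r, s−10=i, e−11=t.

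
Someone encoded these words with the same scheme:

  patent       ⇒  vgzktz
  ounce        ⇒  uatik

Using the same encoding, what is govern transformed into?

mubkxt

Compare letters: p→v is +6, a→g is +6, t→z is +6 — a constant shift. It's a constant shift of +6 (ROT6).
On govern: g+6=m, o+6=u, v+6=b, e+6=k, r+6=x, n+6=t.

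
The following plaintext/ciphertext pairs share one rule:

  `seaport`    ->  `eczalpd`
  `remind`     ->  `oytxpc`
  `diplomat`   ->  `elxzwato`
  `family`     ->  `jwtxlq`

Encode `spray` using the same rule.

jlcad

Read the word backwards and shift each letter +11.
For spray: reverse → yarps; then shift: y+11=j, a+11=l, r+11=c, p+11=a, s+11=d.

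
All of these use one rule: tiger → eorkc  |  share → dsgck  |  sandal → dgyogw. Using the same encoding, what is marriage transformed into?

The shift depends on letter class: consonant t→e is +11, but vowel i→o is +6. Two shifts are in play — +6 for a/e/i/o/u, +11 for every other letter.
On marriage: m(cons)+11=x, a(vowel)+6=g, r(cons)+11=c, r(cons)+11=c, i(vowel)+6=o, a(vowel)+6=g, g(cons)+11=r, e(vowel)+6=k.

xgccogrk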